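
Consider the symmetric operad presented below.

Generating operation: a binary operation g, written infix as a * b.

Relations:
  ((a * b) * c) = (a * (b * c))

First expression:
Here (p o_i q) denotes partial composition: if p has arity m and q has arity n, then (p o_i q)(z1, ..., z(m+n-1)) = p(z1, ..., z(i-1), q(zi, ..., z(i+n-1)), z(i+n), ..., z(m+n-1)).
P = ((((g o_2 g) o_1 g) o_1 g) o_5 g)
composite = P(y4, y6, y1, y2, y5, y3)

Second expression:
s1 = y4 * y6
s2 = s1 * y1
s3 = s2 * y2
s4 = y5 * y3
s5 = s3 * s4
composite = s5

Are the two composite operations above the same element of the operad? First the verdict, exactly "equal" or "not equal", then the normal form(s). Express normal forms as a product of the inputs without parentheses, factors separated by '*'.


Reducing the first expression gives y4 * y6 * y1 * y2 * y5 * y3
Reducing the second expression gives y4 * y6 * y1 * y2 * y5 * y3
Both agree, so they are equal.

equal; the common form is y4 * y6 * y1 * y2 * y5 * y3


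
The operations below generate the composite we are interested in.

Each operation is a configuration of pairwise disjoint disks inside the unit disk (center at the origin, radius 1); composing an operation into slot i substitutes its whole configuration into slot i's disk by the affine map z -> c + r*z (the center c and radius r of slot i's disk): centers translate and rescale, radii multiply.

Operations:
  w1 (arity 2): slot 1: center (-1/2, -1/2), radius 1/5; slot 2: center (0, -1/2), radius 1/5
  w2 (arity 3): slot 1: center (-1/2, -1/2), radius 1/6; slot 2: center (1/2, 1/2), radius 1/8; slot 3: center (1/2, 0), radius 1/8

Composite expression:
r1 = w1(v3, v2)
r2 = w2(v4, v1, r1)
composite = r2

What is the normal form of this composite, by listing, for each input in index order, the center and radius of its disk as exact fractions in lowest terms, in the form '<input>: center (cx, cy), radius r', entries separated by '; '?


v1: center (1/2, 1/2), radius 1/8; v2: center (1/2, -1/16), radius 1/40; v3: center (7/16, -1/16), radius 1/40; v4: center (-1/2, -1/2), radius 1/6

Below w2, radii multiply path by path; the v-disk centers shift.
v4 passes through 1 substitution, ending at center (-1/2, -1/2), radius 1/6
v1 passes through 1 substitution, ending at center (1/2, 1/2), radius 1/8
v3 passes through 2 substitutions, ending at center (7/16, -1/16), radius 1/40
v2 passes through 2 substitutions, ending at center (1/2, -1/16), radius 1/40


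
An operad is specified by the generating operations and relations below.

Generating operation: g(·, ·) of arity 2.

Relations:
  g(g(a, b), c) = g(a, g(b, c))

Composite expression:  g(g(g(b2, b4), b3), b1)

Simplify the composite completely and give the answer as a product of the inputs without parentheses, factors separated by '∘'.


b2 ∘ b4 ∘ b3 ∘ b1

Key point: g is associative — brackets drop, the b-order remains.
g(b2, b4) collapses to b2 ∘ b4
g(g(b2, b4), b3) collapses to b2 ∘ b4 ∘ b3
g(g(g(b2, b4), b3), b1) collapses to b2 ∘ b4 ∘ b3 ∘ b1


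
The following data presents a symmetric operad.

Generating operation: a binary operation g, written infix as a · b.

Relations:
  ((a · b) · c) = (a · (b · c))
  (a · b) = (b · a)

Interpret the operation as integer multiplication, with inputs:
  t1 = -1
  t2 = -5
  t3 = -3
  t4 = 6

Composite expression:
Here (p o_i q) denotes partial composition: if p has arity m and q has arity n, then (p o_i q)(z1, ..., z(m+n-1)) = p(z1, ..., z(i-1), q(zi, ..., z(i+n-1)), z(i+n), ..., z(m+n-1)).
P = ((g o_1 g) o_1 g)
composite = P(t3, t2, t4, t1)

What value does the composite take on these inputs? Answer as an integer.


-90

(t3 · t2) = 15
((t3 · t2) · t4) = 90
(((t3 · t2) · t4) · t1) = -90


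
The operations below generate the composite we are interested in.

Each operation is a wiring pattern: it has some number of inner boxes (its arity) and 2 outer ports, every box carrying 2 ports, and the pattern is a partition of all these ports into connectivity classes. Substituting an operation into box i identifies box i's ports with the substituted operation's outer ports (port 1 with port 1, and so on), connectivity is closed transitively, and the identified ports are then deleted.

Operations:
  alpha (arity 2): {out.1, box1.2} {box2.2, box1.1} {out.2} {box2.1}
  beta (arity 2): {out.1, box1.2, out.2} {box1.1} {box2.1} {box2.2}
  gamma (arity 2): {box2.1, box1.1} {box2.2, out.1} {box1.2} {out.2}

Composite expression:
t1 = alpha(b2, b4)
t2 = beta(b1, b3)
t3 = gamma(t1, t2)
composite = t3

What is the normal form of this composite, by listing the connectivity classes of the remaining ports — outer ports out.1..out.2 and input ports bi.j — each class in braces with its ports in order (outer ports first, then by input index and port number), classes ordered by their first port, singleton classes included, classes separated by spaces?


{out.1, b1.2, b2.2} {out.2} {b1.1} {b2.1, b4.2} {b3.1} {b3.2} {b4.1}

Reachability decides: close wires over gamma-identified ports.
the subtree at alpha composes to {out.1, b2.2} {out.2} {b2.1, b4.2} {b4.1} on (b2, b4); out.j = own outer ports
the subtree at beta composes to {out.1, out.2, b1.2} {b1.1} {b3.1} {b3.2} on (b1, b3); out.j = own outer ports
the subtree at gamma composes to {out.1, b1.2, b2.2} {out.2} {b1.1} {b2.1, b4.2} {b3.1} {b3.2} {b4.1} on (b2, b4, b1, b3); out.j = own outer ports


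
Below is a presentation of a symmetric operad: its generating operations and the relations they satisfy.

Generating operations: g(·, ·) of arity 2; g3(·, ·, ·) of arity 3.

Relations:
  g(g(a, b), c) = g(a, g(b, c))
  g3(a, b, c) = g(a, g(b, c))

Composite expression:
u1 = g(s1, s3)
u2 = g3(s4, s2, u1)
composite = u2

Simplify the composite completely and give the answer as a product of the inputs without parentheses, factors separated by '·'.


s4 · s2 · s1 · s3

The g3-tree's shape is irrelevant; the s-reading-order decides.
g(s1, s3) unparenthesizes to s1 · s3
g3(s4, s2, g(s1, s3)) unparenthesizes to s4 · s2 · s1 · s3


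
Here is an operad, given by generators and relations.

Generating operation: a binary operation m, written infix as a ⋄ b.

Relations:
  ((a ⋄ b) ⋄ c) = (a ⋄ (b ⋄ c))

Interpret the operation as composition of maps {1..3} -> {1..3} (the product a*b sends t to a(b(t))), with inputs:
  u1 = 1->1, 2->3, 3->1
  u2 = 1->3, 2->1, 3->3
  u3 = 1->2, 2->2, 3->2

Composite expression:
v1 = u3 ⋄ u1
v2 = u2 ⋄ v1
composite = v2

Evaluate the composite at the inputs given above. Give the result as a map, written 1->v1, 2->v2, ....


1->1, 2->1, 3->1


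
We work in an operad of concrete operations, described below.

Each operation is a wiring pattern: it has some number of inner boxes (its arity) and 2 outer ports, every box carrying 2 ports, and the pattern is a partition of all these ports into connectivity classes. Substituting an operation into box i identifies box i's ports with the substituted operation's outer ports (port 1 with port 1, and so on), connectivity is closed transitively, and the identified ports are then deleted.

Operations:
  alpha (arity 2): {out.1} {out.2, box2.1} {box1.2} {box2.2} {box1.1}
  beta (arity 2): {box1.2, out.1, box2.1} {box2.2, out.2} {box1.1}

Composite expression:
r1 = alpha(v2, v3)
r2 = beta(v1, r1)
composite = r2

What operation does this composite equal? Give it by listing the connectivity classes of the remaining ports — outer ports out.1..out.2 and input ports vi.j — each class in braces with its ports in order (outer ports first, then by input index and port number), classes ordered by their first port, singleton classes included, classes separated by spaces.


Connectivity passes through glued beta-boundaries; trace each wire chain.
alpha over (v2, v3) gives {out.1} {out.2, v3.1} {v2.1} {v2.2} {v3.2}, out.j being that stage's outer ports
beta over (v1, v2, v3) gives {out.1, v1.2} {out.2, v3.1} {v1.1} {v2.1} {v2.2} {v3.2}, out.j being that stage's outer ports

{out.1, v1.2} {out.2, v3.1} {v1.1} {v2.1} {v2.2} {v3.2}


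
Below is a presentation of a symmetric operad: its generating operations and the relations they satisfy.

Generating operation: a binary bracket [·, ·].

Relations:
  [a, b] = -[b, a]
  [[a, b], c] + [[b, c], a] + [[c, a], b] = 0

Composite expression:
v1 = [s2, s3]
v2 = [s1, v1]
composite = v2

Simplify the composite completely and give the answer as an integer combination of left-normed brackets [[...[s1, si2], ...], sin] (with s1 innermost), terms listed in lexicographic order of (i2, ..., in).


Expand each bracket as ab - ba; the s1-initial words give the coefficients.
Composite bracket: [s1, [s2, s3]]
Full expansion: 4 signed words from ab - ba (2^2 = 4).
Keep just the words that open with s1:
  s1s2s3 appears with sign +1, giving the term +[[s1, s2], s3]
  s1s3s2 appears with sign -1, giving the term -[[s1, s3], s2]

[[s1, s2], s3] - [[s1, s3], s2]


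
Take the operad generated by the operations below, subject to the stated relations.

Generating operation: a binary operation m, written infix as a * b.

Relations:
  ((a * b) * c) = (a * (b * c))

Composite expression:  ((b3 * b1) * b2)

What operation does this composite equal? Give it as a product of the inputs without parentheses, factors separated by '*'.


The m-tree's shape is irrelevant; the b-reading-order decides.
(b3 * b1) spells out as b3 * b1
((b3 * b1) * b2) spells out as b3 * b1 * b2

b3 * b1 * b2


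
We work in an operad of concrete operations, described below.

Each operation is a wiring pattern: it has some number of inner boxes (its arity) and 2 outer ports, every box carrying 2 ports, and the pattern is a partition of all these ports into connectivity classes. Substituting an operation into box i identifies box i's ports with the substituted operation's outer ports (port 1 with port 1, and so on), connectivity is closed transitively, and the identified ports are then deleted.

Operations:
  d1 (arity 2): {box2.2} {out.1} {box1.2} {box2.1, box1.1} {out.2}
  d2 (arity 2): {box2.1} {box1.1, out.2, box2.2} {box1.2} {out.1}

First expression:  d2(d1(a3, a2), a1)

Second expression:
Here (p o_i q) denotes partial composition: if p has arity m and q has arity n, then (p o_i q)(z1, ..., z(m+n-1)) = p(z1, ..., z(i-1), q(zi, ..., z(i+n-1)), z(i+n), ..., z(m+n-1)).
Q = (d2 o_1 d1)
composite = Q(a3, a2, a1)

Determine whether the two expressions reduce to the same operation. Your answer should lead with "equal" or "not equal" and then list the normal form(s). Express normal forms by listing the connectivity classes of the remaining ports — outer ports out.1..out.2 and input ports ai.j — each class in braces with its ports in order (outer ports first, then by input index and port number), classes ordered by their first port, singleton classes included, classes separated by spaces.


Reducing the first expression gives {out.1} {out.2, a1.2} {a1.1} {a2.1, a3.1} {a2.2} {a3.2}
Reducing the second expression gives {out.1} {out.2, a1.2} {a1.1} {a2.1, a3.1} {a2.2} {a3.2}
The normal forms match — equal.

equal; the common form is {out.1} {out.2, a1.2} {a1.1} {a2.1, a3.1} {a2.2} {a3.2}


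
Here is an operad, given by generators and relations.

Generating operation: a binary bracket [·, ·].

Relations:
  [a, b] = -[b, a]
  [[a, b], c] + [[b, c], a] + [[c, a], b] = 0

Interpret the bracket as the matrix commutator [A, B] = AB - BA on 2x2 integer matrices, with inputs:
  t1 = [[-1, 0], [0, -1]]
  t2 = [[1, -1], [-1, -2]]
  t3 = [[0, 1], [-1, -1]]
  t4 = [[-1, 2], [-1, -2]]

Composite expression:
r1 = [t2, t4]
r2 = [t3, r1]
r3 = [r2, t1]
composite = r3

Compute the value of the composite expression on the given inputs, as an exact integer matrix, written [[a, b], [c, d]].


[[0, 0], [0, 0]]


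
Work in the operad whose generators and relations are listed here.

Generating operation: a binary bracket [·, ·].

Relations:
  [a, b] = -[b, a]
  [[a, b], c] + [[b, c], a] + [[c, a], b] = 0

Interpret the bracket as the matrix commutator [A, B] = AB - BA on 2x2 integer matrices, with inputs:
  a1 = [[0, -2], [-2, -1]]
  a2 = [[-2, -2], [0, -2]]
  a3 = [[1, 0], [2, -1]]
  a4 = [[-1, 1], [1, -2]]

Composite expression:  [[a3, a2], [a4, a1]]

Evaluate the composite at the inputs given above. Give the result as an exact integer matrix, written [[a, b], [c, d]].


[[-12, -24], [-24, 12]]

[a3, a2] = [[4, -4], [0, -4]]
[a4, a1] = [[0, -3], [3, 0]]
[[a3, a2], [a4, a1]] = [[-12, -24], [-24, 12]]


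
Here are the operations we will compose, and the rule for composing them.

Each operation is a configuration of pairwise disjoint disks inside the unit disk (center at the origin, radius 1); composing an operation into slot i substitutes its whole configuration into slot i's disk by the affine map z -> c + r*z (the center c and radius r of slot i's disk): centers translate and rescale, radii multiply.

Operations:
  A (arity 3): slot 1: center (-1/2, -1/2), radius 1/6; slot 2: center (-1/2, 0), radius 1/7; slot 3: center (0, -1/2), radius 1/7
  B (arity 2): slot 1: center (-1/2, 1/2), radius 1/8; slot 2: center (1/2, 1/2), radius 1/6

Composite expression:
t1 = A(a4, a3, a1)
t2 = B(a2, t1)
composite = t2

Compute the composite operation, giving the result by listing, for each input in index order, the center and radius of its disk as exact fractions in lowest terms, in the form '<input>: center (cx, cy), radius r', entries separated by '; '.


Nesting under B composes maps z -> c + r*z down each a-path.
a2 passes through 1 substitution, ending at center (-1/2, 1/2), radius 1/8
a4 passes through 2 substitutions, ending at center (5/12, 5/12), radius 1/36
a3 passes through 2 substitutions, ending at center (5/12, 1/2), radius 1/42
a1 passes through 2 substitutions, ending at center (1/2, 5/12), radius 1/42

a1: center (1/2, 5/12), radius 1/42; a2: center (-1/2, 1/2), radius 1/8; a3: center (5/12, 1/2), radius 1/42; a4: center (5/12, 5/12), radius 1/36


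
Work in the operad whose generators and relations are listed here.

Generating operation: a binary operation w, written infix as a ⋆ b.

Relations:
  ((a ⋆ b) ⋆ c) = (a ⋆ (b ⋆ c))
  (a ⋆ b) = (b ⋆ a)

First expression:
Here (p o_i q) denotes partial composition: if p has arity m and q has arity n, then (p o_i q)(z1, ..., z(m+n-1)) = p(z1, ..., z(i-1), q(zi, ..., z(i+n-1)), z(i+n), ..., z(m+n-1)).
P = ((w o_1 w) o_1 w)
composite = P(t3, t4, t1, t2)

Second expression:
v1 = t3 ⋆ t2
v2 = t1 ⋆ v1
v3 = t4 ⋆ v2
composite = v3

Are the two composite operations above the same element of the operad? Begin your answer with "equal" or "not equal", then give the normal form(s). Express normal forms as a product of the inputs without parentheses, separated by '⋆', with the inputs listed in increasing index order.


equal: each reduces to t1 ⋆ t2 ⋆ t3 ⋆ t4

Reducing the first expression gives t1 ⋆ t2 ⋆ t3 ⋆ t4
Reducing the second expression gives t1 ⋆ t2 ⋆ t3 ⋆ t4
Identical normal forms: equal.


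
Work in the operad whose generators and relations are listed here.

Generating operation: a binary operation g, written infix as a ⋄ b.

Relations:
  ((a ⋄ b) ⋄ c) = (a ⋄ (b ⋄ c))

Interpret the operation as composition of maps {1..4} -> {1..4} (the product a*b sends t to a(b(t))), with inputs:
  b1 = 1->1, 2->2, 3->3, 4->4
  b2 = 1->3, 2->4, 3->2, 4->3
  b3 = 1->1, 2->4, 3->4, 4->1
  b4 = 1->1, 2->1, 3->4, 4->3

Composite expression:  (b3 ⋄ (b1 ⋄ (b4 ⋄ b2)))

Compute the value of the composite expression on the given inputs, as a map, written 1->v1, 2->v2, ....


1->1, 2->4, 3->1, 4->1

(b4 ⋄ b2) = 1->4, 2->3, 3->1, 4->4
(b1 ⋄ (b4 ⋄ b2)) = 1->4, 2->3, 3->1, 4->4
(b3 ⋄ (b1 ⋄ (b4 ⋄ b2))) = 1->1, 2->4, 3->1, 4->1


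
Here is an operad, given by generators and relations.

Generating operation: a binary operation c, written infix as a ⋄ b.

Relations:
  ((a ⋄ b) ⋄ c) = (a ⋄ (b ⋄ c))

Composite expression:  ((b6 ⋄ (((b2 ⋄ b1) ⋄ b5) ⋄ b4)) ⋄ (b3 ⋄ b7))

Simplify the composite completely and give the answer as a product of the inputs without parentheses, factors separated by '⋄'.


Key point: c is associative — brackets drop, the b-order remains.
(b2 ⋄ b1) collapses to b2 ⋄ b1
((b2 ⋄ b1) ⋄ b5) collapses to b2 ⋄ b1 ⋄ b5
(((b2 ⋄ b1) ⋄ b5) ⋄ b4) collapses to b2 ⋄ b1 ⋄ b5 ⋄ b4
(b6 ⋄ (((b2 ⋄ b1) ⋄ b5) ⋄ b4)) collapses to b6 ⋄ b2 ⋄ b1 ⋄ b5 ⋄ b4
(b3 ⋄ b7) collapses to b3 ⋄ b7
((b6 ⋄ (((b2 ⋄ b1) ⋄ b5) ⋄ b4)) ⋄ (b3 ⋄ b7)) collapses to b6 ⋄ b2 ⋄ b1 ⋄ b5 ⋄ b4 ⋄ b3 ⋄ b7

b6 ⋄ b2 ⋄ b1 ⋄ b5 ⋄ b4 ⋄ b3 ⋄ b7


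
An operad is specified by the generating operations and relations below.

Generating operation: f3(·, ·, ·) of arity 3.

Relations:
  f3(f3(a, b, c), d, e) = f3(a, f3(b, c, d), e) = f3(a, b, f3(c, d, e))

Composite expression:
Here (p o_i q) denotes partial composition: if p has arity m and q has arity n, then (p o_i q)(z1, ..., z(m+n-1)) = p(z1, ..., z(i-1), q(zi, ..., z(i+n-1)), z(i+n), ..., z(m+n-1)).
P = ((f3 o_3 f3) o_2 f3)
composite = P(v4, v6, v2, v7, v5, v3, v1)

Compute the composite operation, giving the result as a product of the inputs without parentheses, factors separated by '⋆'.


v4 ⋆ v6 ⋆ v2 ⋆ v7 ⋆ v5 ⋆ v3 ⋆ v1


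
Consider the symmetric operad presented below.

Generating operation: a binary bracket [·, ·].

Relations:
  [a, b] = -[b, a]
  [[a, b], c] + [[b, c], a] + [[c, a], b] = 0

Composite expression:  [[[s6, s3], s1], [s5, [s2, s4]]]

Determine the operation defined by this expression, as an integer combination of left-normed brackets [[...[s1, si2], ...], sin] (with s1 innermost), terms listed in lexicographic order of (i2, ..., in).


In the tensor algebra, words opening s1 carry the s1-anchored form.
Composite bracket: [[[s6, s3], s1], [s5, [s2, s4]]]
The bracket unfolds into 32 signed words via [a, b] = ab - ba (2^5 = 32).
Collect the words opening with s1:
  sign of s1s3s6s2s4s5 is -1, so it contributes -[[[[[s1, s3], s6], s2], s4], s5]
  sign of s1s3s6s4s2s5 is +1, so it contributes +[[[[[s1, s3], s6], s4], s2], s5]
  sign of s1s3s6s5s2s4 is +1, so it contributes +[[[[[s1, s3], s6], s5], s2], s4]
  sign of s1s3s6s5s4s2 is -1, so it contributes -[[[[[s1, s3], s6], s5], s4], s2]
  sign of s1s6s3s2s4s5 is +1, so it contributes +[[[[[s1, s6], s3], s2], s4], s5]
  sign of s1s6s3s4s2s5 is -1, so it contributes -[[[[[s1, s6], s3], s4], s2], s5]
  sign of s1s6s3s5s2s4 is -1, so it contributes -[[[[[s1, s6], s3], s5], s2], s4]
  sign of s1s6s3s5s4s2 is +1, so it contributes +[[[[[s1, s6], s3], s5], s4], s2]

-[[[[[s1, s3], s6], s2], s4], s5] + [[[[[s1, s3], s6], s4], s2], s5] + [[[[[s1, s3], s6], s5], s2], s4] - [[[[[s1, s3], s6], s5], s4], s2] + [[[[[s1, s6], s3], s2], s4], s5] - [[[[[s1, s6], s3], s4], s2], s5] - [[[[[s1, s6], s3], s5], s2], s4] + [[[[[s1, s6], s3], s5], s4], s2]


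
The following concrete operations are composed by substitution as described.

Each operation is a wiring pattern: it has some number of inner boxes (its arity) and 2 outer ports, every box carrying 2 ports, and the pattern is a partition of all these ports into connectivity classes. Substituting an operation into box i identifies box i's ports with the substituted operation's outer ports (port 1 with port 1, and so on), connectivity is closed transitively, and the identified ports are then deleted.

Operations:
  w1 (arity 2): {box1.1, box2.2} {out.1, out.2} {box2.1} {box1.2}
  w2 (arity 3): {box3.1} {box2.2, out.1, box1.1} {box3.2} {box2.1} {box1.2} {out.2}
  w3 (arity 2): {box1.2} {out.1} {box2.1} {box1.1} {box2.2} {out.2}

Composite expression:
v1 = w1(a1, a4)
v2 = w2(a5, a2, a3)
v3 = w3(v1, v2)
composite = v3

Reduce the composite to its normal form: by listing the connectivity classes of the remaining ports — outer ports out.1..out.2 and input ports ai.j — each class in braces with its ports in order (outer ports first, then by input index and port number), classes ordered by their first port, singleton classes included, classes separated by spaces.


{out.1} {out.2} {a1.1, a4.2} {a1.2} {a2.1} {a2.2, a5.1} {a3.1} {a3.2} {a4.1} {a5.2}

Reachability decides: close wires over w3-identified ports.
composing w1 on (a1, a4), with out.j its own outer ports: {out.1, out.2} {a1.1, a4.2} {a1.2} {a4.1}
composing w2 on (a5, a2, a3), with out.j its own outer ports: {out.1, a2.2, a5.1} {out.2} {a2.1} {a3.1} {a3.2} {a5.2}
composing w3 on (a1, a4, a5, a2, a3), with out.j its own outer ports: {out.1} {out.2} {a1.1, a4.2} {a1.2} {a2.1} {a2.2, a5.1} {a3.1} {a3.2} {a4.1} {a5.2}


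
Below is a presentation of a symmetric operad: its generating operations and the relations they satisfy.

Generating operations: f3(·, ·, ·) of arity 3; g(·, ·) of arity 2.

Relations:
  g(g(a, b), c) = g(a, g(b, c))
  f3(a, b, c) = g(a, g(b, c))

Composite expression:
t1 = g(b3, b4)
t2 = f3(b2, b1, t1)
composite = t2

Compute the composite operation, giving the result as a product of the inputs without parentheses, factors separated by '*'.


Key point: f3 is associative — brackets drop, the b-order remains.
g(b3, b4) spells out as b3 * b4
f3(b2, b1, g(b3, b4)) spells out as b2 * b1 * b3 * b4

b2 * b1 * b3 * b4


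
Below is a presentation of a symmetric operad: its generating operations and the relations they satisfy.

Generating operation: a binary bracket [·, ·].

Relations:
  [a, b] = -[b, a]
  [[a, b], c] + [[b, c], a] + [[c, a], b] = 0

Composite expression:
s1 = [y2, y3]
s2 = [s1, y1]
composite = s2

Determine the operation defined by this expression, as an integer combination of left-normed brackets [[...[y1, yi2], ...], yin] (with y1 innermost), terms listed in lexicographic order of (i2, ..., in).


-[[y1, y2], y3] + [[y1, y3], y2]


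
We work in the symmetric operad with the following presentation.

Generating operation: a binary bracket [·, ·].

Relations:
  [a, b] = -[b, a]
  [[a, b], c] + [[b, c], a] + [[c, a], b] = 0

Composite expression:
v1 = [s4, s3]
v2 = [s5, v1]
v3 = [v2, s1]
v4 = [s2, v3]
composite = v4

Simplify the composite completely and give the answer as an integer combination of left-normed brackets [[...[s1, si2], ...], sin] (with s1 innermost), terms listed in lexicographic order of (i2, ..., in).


[[[[s1, s3], s4], s5], s2] - [[[[s1, s4], s3], s5], s2] - [[[[s1, s5], s3], s4], s2] + [[[[s1, s5], s4], s3], s2]

Expand each bracket as ab - ba; the s1-initial words give the coefficients.
Composite bracket: [s2, [[s5, [s4, s3]], s1]]
The bracket unfolds into 16 signed words via [a, b] = ab - ba (2^4 = 16).
Keep just the words that open with s1:
  sign of s1s3s4s5s2 is +1, so it contributes +[[[[s1, s3], s4], s5], s2]
  sign of s1s4s3s5s2 is -1, so it contributes -[[[[s1, s4], s3], s5], s2]
  sign of s1s5s3s4s2 is -1, so it contributes -[[[[s1, s5], s3], s4], s2]
  sign of s1s5s4s3s2 is +1, so it contributes +[[[[s1, s5], s4], s3], s2]


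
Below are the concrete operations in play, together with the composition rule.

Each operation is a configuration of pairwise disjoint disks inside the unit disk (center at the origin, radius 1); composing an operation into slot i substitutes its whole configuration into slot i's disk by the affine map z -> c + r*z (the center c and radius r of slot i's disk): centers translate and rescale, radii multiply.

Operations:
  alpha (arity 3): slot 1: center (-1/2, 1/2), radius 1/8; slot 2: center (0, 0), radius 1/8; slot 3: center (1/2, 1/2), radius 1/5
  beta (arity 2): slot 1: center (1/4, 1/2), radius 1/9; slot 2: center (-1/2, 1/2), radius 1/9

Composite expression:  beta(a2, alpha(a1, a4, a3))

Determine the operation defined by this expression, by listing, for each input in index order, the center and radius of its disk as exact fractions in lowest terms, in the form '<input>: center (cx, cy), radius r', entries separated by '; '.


a1: center (-5/9, 5/9), radius 1/72; a2: center (1/4, 1/2), radius 1/9; a3: center (-4/9, 5/9), radius 1/45; a4: center (-1/2, 1/2), radius 1/72

Only the slot chain above each a matters under beta; compose those maps.
for a2, the 1-step affine chain lands on center (1/4, 1/2), radius 1/9
for a1, the 2-step affine chain lands on center (-5/9, 5/9), radius 1/72
for a4, the 2-step affine chain lands on center (-1/2, 1/2), radius 1/72
for a3, the 2-step affine chain lands on center (-4/9, 5/9), radius 1/45


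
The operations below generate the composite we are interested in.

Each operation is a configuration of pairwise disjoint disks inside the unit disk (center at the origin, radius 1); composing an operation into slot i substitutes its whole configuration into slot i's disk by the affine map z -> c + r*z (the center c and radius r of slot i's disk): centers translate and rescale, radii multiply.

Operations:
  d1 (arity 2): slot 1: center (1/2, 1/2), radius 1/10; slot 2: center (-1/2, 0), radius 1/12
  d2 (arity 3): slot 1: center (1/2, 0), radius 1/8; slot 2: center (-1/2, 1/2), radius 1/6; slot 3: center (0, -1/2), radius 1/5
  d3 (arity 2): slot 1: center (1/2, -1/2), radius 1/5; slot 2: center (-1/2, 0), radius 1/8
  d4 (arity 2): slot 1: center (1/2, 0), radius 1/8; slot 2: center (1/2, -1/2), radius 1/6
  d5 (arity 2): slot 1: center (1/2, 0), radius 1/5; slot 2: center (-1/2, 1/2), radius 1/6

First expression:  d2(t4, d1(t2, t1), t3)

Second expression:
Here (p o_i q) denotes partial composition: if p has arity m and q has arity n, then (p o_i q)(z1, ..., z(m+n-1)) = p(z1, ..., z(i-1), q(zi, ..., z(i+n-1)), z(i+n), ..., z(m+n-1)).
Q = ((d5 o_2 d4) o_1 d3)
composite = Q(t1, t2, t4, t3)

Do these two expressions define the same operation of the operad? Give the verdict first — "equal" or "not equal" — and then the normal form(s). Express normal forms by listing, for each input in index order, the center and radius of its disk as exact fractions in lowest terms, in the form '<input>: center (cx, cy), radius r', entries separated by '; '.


not equal: they reduce to t1: center (-7/12, 1/2), radius 1/72; t2: center (-5/12, 7/12), radius 1/60; t3: center (0, -1/2), radius 1/5; t4: center (1/2, 0), radius 1/8 and t1: center (3/5, -1/10), radius 1/25; t2: center (2/5, 0), radius 1/40; t3: center (-5/12, 5/12), radius 1/36; t4: center (-5/12, 1/2), radius 1/48

Normal form of the first expression: t1: center (-7/12, 1/2), radius 1/72; t2: center (-5/12, 7/12), radius 1/60; t3: center (0, -1/2), radius 1/5; t4: center (1/2, 0), radius 1/8
Normal form of the second expression: t1: center (3/5, -1/10), radius 1/25; t2: center (2/5, 0), radius 1/40; t3: center (-5/12, 5/12), radius 1/36; t4: center (-5/12, 1/2), radius 1/48
Distinct normal forms: not equal.


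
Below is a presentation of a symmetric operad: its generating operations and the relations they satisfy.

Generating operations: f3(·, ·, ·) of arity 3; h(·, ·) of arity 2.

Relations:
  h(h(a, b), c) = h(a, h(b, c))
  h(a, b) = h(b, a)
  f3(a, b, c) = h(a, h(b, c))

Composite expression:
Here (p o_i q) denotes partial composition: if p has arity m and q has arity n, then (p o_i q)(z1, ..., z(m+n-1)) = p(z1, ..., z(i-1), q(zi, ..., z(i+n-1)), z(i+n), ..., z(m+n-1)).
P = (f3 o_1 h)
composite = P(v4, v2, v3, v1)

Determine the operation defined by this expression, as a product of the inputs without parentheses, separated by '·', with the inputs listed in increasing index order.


v1 · v2 · v3 · v4

Key point: f3 commutes, so take the v-inputs in any fixed order.
h(v4, v2) linearizes to v4 · v2
f3(h(v4, v2), v3, v1) linearizes to v4 · v2 · v3 · v1
rearranged into index order: v1 · v2 · v3 · v4


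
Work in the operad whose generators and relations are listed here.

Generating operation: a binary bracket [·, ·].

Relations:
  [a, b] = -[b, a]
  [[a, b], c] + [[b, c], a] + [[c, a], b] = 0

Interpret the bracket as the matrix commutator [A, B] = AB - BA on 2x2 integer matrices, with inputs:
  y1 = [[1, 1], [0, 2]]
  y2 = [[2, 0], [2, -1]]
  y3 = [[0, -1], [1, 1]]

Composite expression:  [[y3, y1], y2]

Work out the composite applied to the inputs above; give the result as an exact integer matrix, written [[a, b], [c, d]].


[y3, y1] = [[-1, -2], [-1, 1]]
[[y3, y1], y2] = [[-4, 6], [1, 4]]

[[-4, 6], [1, 4]]


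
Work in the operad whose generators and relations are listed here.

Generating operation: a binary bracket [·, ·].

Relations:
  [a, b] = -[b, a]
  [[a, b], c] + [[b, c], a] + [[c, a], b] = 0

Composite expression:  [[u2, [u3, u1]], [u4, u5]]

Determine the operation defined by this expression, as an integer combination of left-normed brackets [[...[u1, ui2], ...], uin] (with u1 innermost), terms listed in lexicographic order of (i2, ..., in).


[[[[u1, u3], u2], u4], u5] - [[[[u1, u3], u2], u5], u4]


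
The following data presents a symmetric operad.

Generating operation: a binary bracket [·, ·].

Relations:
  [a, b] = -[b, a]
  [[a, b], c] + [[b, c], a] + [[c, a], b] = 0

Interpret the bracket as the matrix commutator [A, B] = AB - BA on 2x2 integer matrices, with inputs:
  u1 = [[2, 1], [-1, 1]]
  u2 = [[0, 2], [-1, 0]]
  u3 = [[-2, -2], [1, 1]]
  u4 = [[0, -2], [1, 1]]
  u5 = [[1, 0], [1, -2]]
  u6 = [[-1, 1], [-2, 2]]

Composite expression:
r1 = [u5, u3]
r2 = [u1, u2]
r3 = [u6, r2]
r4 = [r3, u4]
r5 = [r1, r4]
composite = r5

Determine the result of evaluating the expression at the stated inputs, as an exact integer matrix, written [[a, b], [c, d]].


[u5, u3] = [[2, -6], [-6, -2]]
[u1, u2] = [[1, 2], [1, -1]]
[u6, [u1, u2]] = [[5, -8], [-1, -5]]
[[u6, [u1, u2]], u4] = [[-10, -28], [-9, 10]]
[[u5, u3], [[u6, [u1, u2]], u4]] = [[-114, -232], [156, 114]]

[[-114, -232], [156, 114]]


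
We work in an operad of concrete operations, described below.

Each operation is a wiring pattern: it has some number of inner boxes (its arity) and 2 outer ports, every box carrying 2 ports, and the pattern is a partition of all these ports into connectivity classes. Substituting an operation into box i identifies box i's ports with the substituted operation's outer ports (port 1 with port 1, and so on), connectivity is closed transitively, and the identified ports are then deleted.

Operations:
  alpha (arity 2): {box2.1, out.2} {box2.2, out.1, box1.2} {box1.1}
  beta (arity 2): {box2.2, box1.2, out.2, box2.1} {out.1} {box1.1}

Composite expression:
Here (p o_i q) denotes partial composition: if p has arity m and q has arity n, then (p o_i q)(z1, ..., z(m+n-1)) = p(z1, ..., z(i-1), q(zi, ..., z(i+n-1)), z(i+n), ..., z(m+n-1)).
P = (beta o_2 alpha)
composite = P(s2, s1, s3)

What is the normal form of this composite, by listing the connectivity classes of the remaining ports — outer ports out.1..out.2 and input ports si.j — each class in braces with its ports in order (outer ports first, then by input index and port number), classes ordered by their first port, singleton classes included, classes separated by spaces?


{out.1} {out.2, s1.2, s2.2, s3.1, s3.2} {s1.1} {s2.1}

After gluing at beta, chains via deleted ports link the s-ports.
the subtree at alpha composes to {out.1, s1.2, s3.2} {out.2, s3.1} {s1.1} on (s1, s3); out.j = own outer ports
the subtree at beta composes to {out.1} {out.2, s1.2, s2.2, s3.1, s3.2} {s1.1} {s2.1} on (s2, s1, s3); out.j = own outer ports


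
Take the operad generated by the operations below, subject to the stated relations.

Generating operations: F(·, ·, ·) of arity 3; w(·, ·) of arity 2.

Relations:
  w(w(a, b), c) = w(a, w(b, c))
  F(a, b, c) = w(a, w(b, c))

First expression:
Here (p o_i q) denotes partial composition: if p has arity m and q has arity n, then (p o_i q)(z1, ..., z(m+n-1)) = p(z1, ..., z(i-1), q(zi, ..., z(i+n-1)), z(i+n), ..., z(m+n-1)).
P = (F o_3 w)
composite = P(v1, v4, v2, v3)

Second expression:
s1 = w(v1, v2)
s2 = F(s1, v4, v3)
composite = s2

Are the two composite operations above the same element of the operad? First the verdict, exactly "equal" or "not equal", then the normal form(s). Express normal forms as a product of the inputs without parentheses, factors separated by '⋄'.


In normal form, the first expression is v1 ⋄ v4 ⋄ v2 ⋄ v3
In normal form, the second expression is v1 ⋄ v2 ⋄ v4 ⋄ v3
They disagree, so not equal.

not equal: they reduce to v1 ⋄ v4 ⋄ v2 ⋄ v3 and v1 ⋄ v2 ⋄ v4 ⋄ v3


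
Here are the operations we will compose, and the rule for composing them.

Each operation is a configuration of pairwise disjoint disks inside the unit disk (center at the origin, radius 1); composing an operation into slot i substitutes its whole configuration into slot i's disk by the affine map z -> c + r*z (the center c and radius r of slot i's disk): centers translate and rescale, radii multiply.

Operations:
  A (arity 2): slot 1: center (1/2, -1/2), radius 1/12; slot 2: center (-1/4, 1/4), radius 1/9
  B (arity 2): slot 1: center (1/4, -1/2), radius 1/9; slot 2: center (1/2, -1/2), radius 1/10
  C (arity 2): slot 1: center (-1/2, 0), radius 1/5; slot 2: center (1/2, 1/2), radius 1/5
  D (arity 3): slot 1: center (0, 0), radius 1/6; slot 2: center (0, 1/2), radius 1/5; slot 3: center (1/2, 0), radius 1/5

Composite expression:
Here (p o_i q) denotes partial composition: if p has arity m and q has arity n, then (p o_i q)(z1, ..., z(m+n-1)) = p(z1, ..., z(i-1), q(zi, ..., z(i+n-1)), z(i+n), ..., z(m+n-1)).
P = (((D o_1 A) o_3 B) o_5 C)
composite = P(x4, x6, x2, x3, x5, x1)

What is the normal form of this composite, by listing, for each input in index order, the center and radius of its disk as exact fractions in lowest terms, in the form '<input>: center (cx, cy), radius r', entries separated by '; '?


Each x-disk chains the slot maps above it in D; radii multiply.
for x4, the 2-step affine chain lands on center (1/12, -1/12), radius 1/72
for x6, the 2-step affine chain lands on center (-1/24, 1/24), radius 1/54
for x2, the 2-step affine chain lands on center (1/20, 2/5), radius 1/45
for x3, the 2-step affine chain lands on center (1/10, 2/5), radius 1/50
for x5, the 2-step affine chain lands on center (2/5, 0), radius 1/25
for x1, the 2-step affine chain lands on center (3/5, 1/10), radius 1/25

x1: center (3/5, 1/10), radius 1/25; x2: center (1/20, 2/5), radius 1/45; x3: center (1/10, 2/5), radius 1/50; x4: center (1/12, -1/12), radius 1/72; x5: center (2/5, 0), radius 1/25; x6: center (-1/24, 1/24), radius 1/54


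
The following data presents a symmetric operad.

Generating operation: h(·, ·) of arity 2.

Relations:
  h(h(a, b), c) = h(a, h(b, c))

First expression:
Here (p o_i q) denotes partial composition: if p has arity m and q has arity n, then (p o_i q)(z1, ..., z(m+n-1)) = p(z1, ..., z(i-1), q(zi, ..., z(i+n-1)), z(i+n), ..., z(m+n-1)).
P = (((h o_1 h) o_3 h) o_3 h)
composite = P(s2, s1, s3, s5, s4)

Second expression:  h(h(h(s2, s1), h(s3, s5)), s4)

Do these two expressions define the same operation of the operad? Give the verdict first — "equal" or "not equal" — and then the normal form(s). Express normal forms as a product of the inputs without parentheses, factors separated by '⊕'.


Normal form of the first expression: s2 ⊕ s1 ⊕ s3 ⊕ s5 ⊕ s4
Normal form of the second expression: s2 ⊕ s1 ⊕ s3 ⊕ s5 ⊕ s4
One common form — equal.

equal: each reduces to s2 ⊕ s1 ⊕ s3 ⊕ s5 ⊕ s4


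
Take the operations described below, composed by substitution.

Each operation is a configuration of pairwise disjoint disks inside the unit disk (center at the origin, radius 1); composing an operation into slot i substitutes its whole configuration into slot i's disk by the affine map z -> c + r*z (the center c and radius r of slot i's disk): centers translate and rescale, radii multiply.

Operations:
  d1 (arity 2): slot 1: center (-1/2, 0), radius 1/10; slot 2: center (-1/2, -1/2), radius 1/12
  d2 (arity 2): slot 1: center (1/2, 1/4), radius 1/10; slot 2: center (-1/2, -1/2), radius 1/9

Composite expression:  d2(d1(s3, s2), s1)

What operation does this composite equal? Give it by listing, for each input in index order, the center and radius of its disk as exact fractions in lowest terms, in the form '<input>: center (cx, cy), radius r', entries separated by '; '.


s1: center (-1/2, -1/2), radius 1/9; s2: center (9/20, 1/5), radius 1/120; s3: center (9/20, 1/4), radius 1/100

Affine substitution under d2: radii multiply and s-centers shift.
input s3: applying the 2 nested substitutions gives center (9/20, 1/4), radius 1/100
input s2: applying the 2 nested substitutions gives center (9/20, 1/5), radius 1/120
input s1: applying the 1 nested substitution gives center (-1/2, -1/2), radius 1/9


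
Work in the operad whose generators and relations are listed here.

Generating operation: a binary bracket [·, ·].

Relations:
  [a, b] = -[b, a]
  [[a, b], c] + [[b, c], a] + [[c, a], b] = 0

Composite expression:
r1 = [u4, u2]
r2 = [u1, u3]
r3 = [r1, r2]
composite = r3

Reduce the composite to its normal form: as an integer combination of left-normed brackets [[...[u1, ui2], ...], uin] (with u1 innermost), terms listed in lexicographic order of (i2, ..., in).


[[[u1, u3], u2], u4] - [[[u1, u3], u4], u2]


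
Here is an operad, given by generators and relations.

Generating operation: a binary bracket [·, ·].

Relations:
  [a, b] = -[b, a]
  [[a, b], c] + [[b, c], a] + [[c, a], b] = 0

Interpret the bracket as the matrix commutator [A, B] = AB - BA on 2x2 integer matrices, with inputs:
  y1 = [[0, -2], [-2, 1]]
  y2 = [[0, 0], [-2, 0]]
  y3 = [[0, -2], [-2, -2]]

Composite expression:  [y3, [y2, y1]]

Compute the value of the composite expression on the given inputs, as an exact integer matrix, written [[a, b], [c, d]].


[[-4, -16], [12, 4]]

[y2, y1] = [[-4, 0], [2, 4]]
[y3, [y2, y1]] = [[-4, -16], [12, 4]]


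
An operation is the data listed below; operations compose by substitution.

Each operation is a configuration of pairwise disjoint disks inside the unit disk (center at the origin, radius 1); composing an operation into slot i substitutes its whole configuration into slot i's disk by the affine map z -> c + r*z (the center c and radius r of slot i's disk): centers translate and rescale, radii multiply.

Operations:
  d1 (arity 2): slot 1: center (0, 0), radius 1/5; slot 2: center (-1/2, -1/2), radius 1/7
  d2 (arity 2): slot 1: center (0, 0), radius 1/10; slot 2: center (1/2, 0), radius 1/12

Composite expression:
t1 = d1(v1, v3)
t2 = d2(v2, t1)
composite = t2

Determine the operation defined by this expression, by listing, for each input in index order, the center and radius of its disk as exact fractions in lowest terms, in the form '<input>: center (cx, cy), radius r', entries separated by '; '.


Nesting under d2 composes maps z -> c + r*z down each v-path.
v2: after 1 affine step, its disk has center (0, 0), radius 1/10
v1: after 2 affine steps, its disk has center (1/2, 0), radius 1/60
v3: after 2 affine steps, its disk has center (11/24, -1/24), radius 1/84

v1: center (1/2, 0), radius 1/60; v2: center (0, 0), radius 1/10; v3: center (11/24, -1/24), radius 1/84


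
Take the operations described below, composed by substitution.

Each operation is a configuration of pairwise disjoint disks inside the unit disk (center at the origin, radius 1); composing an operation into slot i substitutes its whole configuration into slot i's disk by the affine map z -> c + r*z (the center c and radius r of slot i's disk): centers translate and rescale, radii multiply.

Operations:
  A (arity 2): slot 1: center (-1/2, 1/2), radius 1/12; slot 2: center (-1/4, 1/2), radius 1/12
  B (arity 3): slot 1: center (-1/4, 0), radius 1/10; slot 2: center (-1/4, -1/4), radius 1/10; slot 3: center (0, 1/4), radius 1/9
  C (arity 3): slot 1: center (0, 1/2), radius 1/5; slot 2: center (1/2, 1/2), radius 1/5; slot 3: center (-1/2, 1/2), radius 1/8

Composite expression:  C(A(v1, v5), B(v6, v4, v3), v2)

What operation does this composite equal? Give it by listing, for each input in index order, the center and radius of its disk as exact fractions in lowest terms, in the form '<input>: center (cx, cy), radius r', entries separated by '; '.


v1: center (-1/10, 3/5), radius 1/60; v2: center (-1/2, 1/2), radius 1/8; v3: center (1/2, 11/20), radius 1/45; v4: center (9/20, 9/20), radius 1/50; v5: center (-1/20, 3/5), radius 1/60; v6: center (9/20, 1/2), radius 1/50

Only the slot chain above each v matters under C; compose those maps.
input v1: applying the 2 nested substitutions gives center (-1/10, 3/5), radius 1/60
input v5: applying the 2 nested substitutions gives center (-1/20, 3/5), radius 1/60
input v6: applying the 2 nested substitutions gives center (9/20, 1/2), radius 1/50
input v4: applying the 2 nested substitutions gives center (9/20, 9/20), radius 1/50
input v3: applying the 2 nested substitutions gives center (1/2, 11/20), radius 1/45
input v2: applying the 1 nested substitution gives center (-1/2, 1/2), radius 1/8
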